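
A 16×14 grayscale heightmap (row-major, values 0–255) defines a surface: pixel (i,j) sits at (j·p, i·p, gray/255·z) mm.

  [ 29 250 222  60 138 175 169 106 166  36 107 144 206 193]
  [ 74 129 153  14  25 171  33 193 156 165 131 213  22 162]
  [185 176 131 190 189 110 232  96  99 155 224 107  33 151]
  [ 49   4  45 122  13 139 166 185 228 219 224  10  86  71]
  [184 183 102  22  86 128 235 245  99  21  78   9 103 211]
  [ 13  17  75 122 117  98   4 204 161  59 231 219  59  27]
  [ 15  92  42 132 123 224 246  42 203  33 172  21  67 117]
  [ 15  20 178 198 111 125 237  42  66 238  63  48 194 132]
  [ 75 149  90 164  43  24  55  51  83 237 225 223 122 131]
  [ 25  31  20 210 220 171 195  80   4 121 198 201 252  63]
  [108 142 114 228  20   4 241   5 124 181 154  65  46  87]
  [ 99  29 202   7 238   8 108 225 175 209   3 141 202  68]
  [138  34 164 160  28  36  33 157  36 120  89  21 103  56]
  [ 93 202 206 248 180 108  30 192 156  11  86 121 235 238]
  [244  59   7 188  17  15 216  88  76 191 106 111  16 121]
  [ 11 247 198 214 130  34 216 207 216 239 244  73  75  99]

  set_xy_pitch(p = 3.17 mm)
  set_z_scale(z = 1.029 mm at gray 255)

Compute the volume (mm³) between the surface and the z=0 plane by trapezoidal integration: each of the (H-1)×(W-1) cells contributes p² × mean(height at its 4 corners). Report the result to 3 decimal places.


955.486

height_mm = gray/255 × 1.029; cell vol = 3.17² × mean(4 corners)
unit = 3.17² × 1.029 / (4×255) = 0.0101376 mm³ per gray-sum
row 0: Σ corner-gray over 13 cells = 6826  → 69.1990
row 1: Σ corner-gray over 13 cells = 6866  → 69.6045
row 2: Σ corner-gray over 13 cells = 6822  → 69.1585
row 3: Σ corner-gray over 13 cells = 6019  → 61.0180
row 4: Σ corner-gray over 13 cells = 5789  → 58.6864
row 5: Σ corner-gray over 13 cells = 5698  → 57.7639
row 6: Σ corner-gray over 13 cells = 6113  → 61.9709
row 7: Σ corner-gray over 13 cells = 6325  → 64.1201
row 8: Σ corner-gray over 13 cells = 6632  → 67.2323
row 9: Σ corner-gray over 13 cells = 6337  → 64.2418
row 10: Σ corner-gray over 13 cells = 6104  → 61.8797
row 11: Σ corner-gray over 13 cells = 5417  → 54.9152
row 12: Σ corner-gray over 13 cells = 6037  → 61.2005
row 13: Σ corner-gray over 13 cells = 6426  → 65.1440
row 14: Σ corner-gray over 13 cells = 6841  → 69.3511
Σ rows: total corner-gray = 94252  → 955.4859 mm³


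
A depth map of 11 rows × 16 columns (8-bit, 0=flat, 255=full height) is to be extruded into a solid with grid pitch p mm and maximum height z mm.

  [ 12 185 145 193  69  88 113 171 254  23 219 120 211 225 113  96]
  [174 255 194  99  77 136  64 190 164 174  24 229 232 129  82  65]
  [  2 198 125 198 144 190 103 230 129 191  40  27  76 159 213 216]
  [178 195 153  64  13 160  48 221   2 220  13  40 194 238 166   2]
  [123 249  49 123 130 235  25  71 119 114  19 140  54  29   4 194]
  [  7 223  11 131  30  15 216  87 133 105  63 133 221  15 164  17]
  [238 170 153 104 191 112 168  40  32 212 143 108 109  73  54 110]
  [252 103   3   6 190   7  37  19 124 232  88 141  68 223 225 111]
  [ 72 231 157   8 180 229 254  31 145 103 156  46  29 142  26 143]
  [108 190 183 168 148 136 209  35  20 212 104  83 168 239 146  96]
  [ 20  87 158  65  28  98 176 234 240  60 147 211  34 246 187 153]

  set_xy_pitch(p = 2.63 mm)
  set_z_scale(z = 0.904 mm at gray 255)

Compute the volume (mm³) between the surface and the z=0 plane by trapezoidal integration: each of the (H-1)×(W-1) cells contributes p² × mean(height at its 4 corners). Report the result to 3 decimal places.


460.855

height_mm = gray/255 × 0.904; cell vol = 2.63² × mean(4 corners)
unit = 2.63² × 0.904 / (4×255) = 0.00613027 mm³ per gray-sum
row 0: Σ corner-gray over 15 cells = 8703  → 53.3518
row 1: Σ corner-gray over 15 cells = 8601  → 52.7265
row 2: Σ corner-gray over 15 cells = 7898  → 48.4169
row 3: Σ corner-gray over 15 cells = 6673  → 40.9073
row 4: Σ corner-gray over 15 cells = 6157  → 37.7441
row 5: Σ corner-gray over 15 cells = 6804  → 41.7104
row 6: Σ corner-gray over 15 cells = 6981  → 42.7954
row 7: Σ corner-gray over 15 cells = 6984  → 42.8138
row 8: Σ corner-gray over 15 cells = 7975  → 48.8889
row 9: Σ corner-gray over 15 cells = 8401  → 51.5004
Σ rows: total corner-gray = 75177  → 460.8555 mm³


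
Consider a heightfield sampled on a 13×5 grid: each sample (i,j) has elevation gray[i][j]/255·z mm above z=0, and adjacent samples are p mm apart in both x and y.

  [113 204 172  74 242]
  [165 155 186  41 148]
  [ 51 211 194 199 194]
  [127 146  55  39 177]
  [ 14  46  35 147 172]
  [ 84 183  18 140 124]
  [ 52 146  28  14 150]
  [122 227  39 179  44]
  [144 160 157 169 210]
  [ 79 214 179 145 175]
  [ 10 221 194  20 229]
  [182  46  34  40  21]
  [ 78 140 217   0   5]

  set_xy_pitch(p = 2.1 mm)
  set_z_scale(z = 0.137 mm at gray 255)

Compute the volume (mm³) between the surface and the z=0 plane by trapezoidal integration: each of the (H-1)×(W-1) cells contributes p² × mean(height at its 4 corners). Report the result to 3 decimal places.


13.877

height_mm = gray/255 × 0.137; cell vol = 2.1² × mean(4 corners)
unit = 2.1² × 0.137 / (4×255) = 0.000592324 mm³ per gray-sum
row 0: Σ corner-gray over 4 cells = 2332  → 1.3813
row 1: Σ corner-gray over 4 cells = 2530  → 1.4986
row 2: Σ corner-gray over 4 cells = 2237  → 1.3250
row 3: Σ corner-gray over 4 cells = 1426  → 0.8447
row 4: Σ corner-gray over 4 cells = 1532  → 0.9074
row 5: Σ corner-gray over 4 cells = 1468  → 0.8695
row 6: Σ corner-gray over 4 cells = 1634  → 0.9679
row 7: Σ corner-gray over 4 cells = 2382  → 1.4109
row 8: Σ corner-gray over 4 cells = 2656  → 1.5732
row 9: Σ corner-gray over 4 cells = 2439  → 1.4447
row 10: Σ corner-gray over 4 cells = 1552  → 0.9193
row 11: Σ corner-gray over 4 cells = 1240  → 0.7345
Σ rows: total corner-gray = 23428  → 13.8770 mm³


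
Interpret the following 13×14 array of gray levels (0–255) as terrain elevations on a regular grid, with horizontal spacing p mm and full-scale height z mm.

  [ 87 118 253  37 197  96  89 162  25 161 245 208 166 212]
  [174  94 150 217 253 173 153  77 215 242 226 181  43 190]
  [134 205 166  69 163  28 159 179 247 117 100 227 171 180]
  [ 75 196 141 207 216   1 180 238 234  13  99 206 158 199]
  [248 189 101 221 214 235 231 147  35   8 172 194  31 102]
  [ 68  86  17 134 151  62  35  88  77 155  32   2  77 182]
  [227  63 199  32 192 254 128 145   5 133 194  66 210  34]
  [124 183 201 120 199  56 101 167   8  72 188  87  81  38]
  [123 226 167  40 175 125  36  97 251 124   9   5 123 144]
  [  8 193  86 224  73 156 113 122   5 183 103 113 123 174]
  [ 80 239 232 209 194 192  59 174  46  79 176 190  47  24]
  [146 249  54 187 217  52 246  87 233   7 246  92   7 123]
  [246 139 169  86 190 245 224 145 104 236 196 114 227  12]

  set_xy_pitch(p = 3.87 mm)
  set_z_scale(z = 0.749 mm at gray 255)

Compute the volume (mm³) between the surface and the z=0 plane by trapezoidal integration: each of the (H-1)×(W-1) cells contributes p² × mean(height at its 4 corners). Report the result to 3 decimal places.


939.724

height_mm = gray/255 × 0.749; cell vol = 3.87² × mean(4 corners)
unit = 3.87² × 0.749 / (4×255) = 0.0109977 mm³ per gray-sum
row 0: Σ corner-gray over 13 cells = 8225  → 90.4564
row 1: Σ corner-gray over 13 cells = 8388  → 92.2491
row 2: Σ corner-gray over 13 cells = 8028  → 88.2899
row 3: Σ corner-gray over 13 cells = 7958  → 87.5200
row 4: Σ corner-gray over 13 cells = 5988  → 65.8545
row 5: Σ corner-gray over 13 cells = 5585  → 61.4224
row 6: Σ corner-gray over 13 cells = 6591  → 72.4861
row 7: Σ corner-gray over 13 cells = 6111  → 67.2072
row 8: Σ corner-gray over 13 cells = 6193  → 68.1090
row 9: Σ corner-gray over 13 cells = 6948  → 76.4123
row 10: Σ corner-gray over 13 cells = 7401  → 81.3943
row 11: Σ corner-gray over 13 cells = 8031  → 88.3229
Σ rows: total corner-gray = 85447  → 939.7242 mm³


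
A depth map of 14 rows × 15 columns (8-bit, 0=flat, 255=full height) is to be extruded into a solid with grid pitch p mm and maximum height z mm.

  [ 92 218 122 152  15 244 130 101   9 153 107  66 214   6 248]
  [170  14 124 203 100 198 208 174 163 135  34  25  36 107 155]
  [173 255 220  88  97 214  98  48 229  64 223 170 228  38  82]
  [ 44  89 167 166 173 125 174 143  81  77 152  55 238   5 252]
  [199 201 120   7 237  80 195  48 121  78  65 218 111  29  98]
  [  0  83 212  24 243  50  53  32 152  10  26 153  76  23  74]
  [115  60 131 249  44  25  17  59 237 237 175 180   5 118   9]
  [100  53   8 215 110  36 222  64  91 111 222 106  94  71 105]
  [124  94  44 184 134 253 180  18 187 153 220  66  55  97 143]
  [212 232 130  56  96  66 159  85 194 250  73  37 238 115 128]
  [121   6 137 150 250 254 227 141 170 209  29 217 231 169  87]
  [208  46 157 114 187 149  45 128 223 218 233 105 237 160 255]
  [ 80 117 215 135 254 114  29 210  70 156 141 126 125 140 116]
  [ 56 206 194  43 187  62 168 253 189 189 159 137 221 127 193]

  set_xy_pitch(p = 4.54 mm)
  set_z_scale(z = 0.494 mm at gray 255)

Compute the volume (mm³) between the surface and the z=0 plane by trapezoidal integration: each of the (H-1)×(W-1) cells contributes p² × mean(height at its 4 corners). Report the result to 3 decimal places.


945.271

height_mm = gray/255 × 0.494; cell vol = 4.54² × mean(4 corners)
unit = 4.54² × 0.494 / (4×255) = 0.00998248 mm³ per gray-sum
row 0: Σ corner-gray over 14 cells = 6781  → 67.6912
row 1: Σ corner-gray over 14 cells = 7566  → 75.5274
row 2: Σ corner-gray over 14 cells = 7785  → 77.7136
row 3: Σ corner-gray over 14 cells = 6903  → 68.9091
row 4: Σ corner-gray over 14 cells = 5665  → 56.5508
row 5: Σ corner-gray over 14 cells = 5546  → 55.3628
row 6: Σ corner-gray over 14 cells = 6209  → 61.9812
row 7: Σ corner-gray over 14 cells = 6648  → 66.3635
row 8: Σ corner-gray over 14 cells = 7439  → 74.2597
row 9: Σ corner-gray over 14 cells = 8390  → 83.7530
row 10: Σ corner-gray over 14 cells = 9055  → 90.3914
row 11: Σ corner-gray over 14 cells = 8327  → 83.1241
row 12: Σ corner-gray over 14 cells = 8379  → 83.6432
Σ rows: total corner-gray = 94693  → 945.2711 mm³


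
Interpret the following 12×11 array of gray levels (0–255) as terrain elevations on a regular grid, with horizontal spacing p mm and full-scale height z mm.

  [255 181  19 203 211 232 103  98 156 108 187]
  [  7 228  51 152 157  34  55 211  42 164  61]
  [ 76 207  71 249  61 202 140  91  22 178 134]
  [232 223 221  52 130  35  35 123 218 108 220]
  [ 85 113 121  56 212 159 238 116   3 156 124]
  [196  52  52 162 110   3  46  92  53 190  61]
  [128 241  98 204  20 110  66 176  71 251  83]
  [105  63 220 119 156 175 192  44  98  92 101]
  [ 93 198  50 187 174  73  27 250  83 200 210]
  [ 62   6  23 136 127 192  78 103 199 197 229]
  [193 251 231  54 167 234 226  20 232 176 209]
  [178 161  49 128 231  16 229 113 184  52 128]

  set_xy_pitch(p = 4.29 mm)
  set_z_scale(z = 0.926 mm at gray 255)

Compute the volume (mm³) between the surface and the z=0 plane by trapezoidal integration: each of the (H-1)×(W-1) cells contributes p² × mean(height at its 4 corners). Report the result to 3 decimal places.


963.218

height_mm = gray/255 × 0.926; cell vol = 4.29² × mean(4 corners)
unit = 4.29² × 0.926 / (4×255) = 0.016708 mm³ per gray-sum
row 0: Σ corner-gray over 10 cells = 5320  → 88.8868
row 1: Σ corner-gray over 10 cells = 4908  → 82.0030
row 2: Σ corner-gray over 10 cells = 5394  → 90.1231
row 3: Σ corner-gray over 10 cells = 5299  → 88.5359
row 4: Σ corner-gray over 10 cells = 4334  → 72.4126
row 5: Σ corner-gray over 10 cells = 4462  → 74.5513
row 6: Σ corner-gray over 10 cells = 5209  → 87.0322
row 7: Σ corner-gray over 10 cells = 5311  → 88.7364
row 8: Σ corner-gray over 10 cells = 5200  → 86.8818
row 9: Σ corner-gray over 10 cells = 5997  → 100.1981
row 10: Σ corner-gray over 10 cells = 6216  → 103.8572
Σ rows: total corner-gray = 57650  → 963.2183 mm³


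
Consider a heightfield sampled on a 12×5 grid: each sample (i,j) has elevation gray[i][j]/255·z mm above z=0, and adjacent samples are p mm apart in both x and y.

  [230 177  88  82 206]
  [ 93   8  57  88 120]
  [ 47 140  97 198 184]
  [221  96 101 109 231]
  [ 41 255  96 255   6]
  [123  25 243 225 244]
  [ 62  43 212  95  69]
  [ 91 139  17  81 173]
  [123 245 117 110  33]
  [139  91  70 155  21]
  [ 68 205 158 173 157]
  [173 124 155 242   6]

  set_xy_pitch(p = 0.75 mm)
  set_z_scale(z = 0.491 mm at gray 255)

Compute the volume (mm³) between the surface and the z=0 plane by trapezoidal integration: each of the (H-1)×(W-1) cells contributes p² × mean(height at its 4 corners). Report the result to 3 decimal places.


6.081

height_mm = gray/255 × 0.491; cell vol = 0.75² × mean(4 corners)
unit = 0.75² × 0.491 / (4×255) = 0.000270772 mm³ per gray-sum
row 0: Σ corner-gray over 4 cells = 1649  → 0.4465
row 1: Σ corner-gray over 4 cells = 1620  → 0.4387
row 2: Σ corner-gray over 4 cells = 2165  → 0.5862
row 3: Σ corner-gray over 4 cells = 2323  → 0.6290
row 4: Σ corner-gray over 4 cells = 2612  → 0.7073
row 5: Σ corner-gray over 4 cells = 2184  → 0.5914
row 6: Σ corner-gray over 4 cells = 1569  → 0.4248
row 7: Σ corner-gray over 4 cells = 1838  → 0.4977
row 8: Σ corner-gray over 4 cells = 1892  → 0.5123
row 9: Σ corner-gray over 4 cells = 2089  → 0.5656
row 10: Σ corner-gray over 4 cells = 2518  → 0.6818
Σ rows: total corner-gray = 22459  → 6.0813 mm³


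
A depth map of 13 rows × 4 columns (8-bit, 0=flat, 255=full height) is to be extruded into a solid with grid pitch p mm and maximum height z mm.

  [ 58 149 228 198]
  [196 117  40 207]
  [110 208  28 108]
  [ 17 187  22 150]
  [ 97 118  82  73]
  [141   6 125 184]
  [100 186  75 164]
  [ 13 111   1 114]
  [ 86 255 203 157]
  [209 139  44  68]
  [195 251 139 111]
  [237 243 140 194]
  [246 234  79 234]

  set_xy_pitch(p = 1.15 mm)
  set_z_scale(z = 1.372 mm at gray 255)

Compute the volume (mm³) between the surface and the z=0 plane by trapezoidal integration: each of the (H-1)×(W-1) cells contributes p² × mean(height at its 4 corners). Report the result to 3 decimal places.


33.546

height_mm = gray/255 × 1.372; cell vol = 1.15² × mean(4 corners)
unit = 1.15² × 1.372 / (4×255) = 0.00177889 mm³ per gray-sum
row 0: Σ corner-gray over 3 cells = 1727  → 3.0721
row 1: Σ corner-gray over 3 cells = 1407  → 2.5029
row 2: Σ corner-gray over 3 cells = 1275  → 2.2681
row 3: Σ corner-gray over 3 cells = 1155  → 2.0546
row 4: Σ corner-gray over 3 cells = 1157  → 2.0582
row 5: Σ corner-gray over 3 cells = 1373  → 2.4424
row 6: Σ corner-gray over 3 cells = 1137  → 2.0226
row 7: Σ corner-gray over 3 cells = 1510  → 2.6861
row 8: Σ corner-gray over 3 cells = 1802  → 3.2056
row 9: Σ corner-gray over 3 cells = 1729  → 3.0757
row 10: Σ corner-gray over 3 cells = 2283  → 4.0612
row 11: Σ corner-gray over 3 cells = 2303  → 4.0968
Σ rows: total corner-gray = 18858  → 33.5463 mm³


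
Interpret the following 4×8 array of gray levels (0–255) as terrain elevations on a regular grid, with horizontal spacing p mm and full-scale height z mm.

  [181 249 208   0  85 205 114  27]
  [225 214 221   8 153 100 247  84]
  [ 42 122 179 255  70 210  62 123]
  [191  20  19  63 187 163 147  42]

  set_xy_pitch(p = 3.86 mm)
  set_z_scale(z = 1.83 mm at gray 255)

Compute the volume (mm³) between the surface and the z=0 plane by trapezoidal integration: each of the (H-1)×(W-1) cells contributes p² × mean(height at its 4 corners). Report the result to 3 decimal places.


height_mm = gray/255 × 1.83; cell vol = 3.86² × mean(4 corners)
unit = 3.86² × 1.83 / (4×255) = 0.0267316 mm³ per gray-sum
row 0: Σ corner-gray over 7 cells = 4125  → 110.2680
row 1: Σ corner-gray over 7 cells = 4156  → 111.0967
row 2: Σ corner-gray over 7 cells = 3392  → 90.6737
Σ rows: total corner-gray = 11673  → 312.0384 mm³

312.038


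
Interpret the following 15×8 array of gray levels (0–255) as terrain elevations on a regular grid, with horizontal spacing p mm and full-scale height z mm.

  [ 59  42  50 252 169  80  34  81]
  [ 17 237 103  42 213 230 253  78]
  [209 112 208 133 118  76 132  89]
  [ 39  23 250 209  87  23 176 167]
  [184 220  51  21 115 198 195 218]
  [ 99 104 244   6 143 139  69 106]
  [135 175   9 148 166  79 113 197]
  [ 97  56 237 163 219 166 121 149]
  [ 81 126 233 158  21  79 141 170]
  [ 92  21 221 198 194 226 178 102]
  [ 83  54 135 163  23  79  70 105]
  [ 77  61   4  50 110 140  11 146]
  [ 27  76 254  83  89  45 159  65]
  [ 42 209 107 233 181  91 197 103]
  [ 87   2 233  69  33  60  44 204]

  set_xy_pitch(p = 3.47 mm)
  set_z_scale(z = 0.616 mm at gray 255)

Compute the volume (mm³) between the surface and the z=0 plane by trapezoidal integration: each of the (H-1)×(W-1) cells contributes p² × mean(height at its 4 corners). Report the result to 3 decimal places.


height_mm = gray/255 × 0.616; cell vol = 3.47² × mean(4 corners)
unit = 3.47² × 0.616 / (4×255) = 0.00727176 mm³ per gray-sum
row 0: Σ corner-gray over 7 cells = 3645  → 26.5056
row 1: Σ corner-gray over 7 cells = 4107  → 29.8651
row 2: Σ corner-gray over 7 cells = 3598  → 26.1638
row 3: Σ corner-gray over 7 cells = 3744  → 27.2255
row 4: Σ corner-gray over 7 cells = 3617  → 26.3020
row 5: Σ corner-gray over 7 cells = 3327  → 24.1931
row 6: Σ corner-gray over 7 cells = 3882  → 28.2290
row 7: Σ corner-gray over 7 cells = 3937  → 28.6289
row 8: Σ corner-gray over 7 cells = 4037  → 29.3561
row 9: Σ corner-gray over 7 cells = 3506  → 25.4948
row 10: Σ corner-gray over 7 cells = 2211  → 16.0779
row 11: Σ corner-gray over 7 cells = 2479  → 18.0267
row 12: Σ corner-gray over 7 cells = 3685  → 26.7964
row 13: Σ corner-gray over 7 cells = 3354  → 24.3895
Σ rows: total corner-gray = 49129  → 357.2543 mm³

357.254


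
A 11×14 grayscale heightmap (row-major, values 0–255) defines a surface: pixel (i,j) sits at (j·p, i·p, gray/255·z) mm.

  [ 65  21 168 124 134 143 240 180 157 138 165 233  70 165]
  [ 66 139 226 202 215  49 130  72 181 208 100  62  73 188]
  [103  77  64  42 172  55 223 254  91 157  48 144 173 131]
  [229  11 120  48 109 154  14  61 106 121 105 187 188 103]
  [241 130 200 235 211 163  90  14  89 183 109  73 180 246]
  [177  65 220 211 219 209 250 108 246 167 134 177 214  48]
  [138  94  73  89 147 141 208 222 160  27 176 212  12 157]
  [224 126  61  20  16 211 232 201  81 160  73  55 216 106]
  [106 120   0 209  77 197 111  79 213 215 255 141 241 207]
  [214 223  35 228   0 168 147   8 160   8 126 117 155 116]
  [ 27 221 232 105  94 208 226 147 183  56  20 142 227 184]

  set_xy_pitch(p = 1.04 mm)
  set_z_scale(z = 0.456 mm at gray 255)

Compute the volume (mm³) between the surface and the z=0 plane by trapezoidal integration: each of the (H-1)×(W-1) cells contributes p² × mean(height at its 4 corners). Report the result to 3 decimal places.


34.527

height_mm = gray/255 × 0.456; cell vol = 1.04² × mean(4 corners)
unit = 1.04² × 0.456 / (4×255) = 0.000483539 mm³ per gray-sum
row 0: Σ corner-gray over 13 cells = 7344  → 3.5511
row 1: Σ corner-gray over 13 cells = 6802  → 3.2890
row 2: Σ corner-gray over 13 cells = 6014  → 2.9080
row 3: Σ corner-gray over 13 cells = 6621  → 3.2015
row 4: Σ corner-gray over 13 cells = 8506  → 4.1130
row 5: Σ corner-gray over 13 cells = 8082  → 3.9080
row 6: Σ corner-gray over 13 cells = 6651  → 3.2160
row 7: Σ corner-gray over 13 cells = 7263  → 3.5119
row 8: Σ corner-gray over 13 cells = 7109  → 3.4375
row 9: Σ corner-gray over 13 cells = 7013  → 3.3911
Σ rows: total corner-gray = 71405  → 34.5271 mm³


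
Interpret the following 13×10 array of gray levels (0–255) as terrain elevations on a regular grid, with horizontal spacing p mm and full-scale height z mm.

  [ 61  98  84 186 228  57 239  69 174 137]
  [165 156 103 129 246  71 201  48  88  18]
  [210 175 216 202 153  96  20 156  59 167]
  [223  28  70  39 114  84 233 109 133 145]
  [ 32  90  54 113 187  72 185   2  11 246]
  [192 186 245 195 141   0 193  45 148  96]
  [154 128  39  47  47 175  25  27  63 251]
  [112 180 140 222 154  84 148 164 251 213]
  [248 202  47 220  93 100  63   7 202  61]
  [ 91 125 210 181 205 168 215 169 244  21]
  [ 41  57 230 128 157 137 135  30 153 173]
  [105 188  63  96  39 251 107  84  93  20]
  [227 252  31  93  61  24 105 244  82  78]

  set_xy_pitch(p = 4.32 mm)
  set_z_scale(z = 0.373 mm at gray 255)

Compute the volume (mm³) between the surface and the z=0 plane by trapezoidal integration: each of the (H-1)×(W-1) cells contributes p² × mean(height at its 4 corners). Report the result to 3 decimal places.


374.540

height_mm = gray/255 × 0.373; cell vol = 4.32² × mean(4 corners)
unit = 4.32² × 0.373 / (4×255) = 0.00682458 mm³ per gray-sum
row 0: Σ corner-gray over 9 cells = 4735  → 32.3144
row 1: Σ corner-gray over 9 cells = 4798  → 32.7444
row 2: Σ corner-gray over 9 cells = 4519  → 30.8403
row 3: Σ corner-gray over 9 cells = 3694  → 25.2100
row 4: Σ corner-gray over 9 cells = 4300  → 29.3457
row 5: Σ corner-gray over 9 cells = 4101  → 27.9876
row 6: Σ corner-gray over 9 cells = 4518  → 30.8335
row 7: Σ corner-gray over 9 cells = 5188  → 35.4059
row 8: Σ corner-gray over 9 cells = 5323  → 36.3273
row 9: Σ corner-gray over 9 cells = 5414  → 36.9483
row 10: Σ corner-gray over 9 cells = 4235  → 28.9021
row 11: Σ corner-gray over 9 cells = 4056  → 27.6805
Σ rows: total corner-gray = 54881  → 374.5400 mm³


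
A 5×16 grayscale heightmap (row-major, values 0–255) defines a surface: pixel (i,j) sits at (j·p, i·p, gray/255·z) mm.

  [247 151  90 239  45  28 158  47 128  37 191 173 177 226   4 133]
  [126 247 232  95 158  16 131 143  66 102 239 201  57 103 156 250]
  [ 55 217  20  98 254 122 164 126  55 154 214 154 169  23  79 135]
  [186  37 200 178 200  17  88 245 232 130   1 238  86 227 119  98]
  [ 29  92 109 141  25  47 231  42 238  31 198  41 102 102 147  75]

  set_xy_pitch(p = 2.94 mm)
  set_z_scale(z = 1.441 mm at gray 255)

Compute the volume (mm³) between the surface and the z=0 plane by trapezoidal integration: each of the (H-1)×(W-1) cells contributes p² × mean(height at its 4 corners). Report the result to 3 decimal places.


388.756

height_mm = gray/255 × 1.441; cell vol = 2.94² × mean(4 corners)
unit = 2.94² × 1.441 / (4×255) = 0.0122112 mm³ per gray-sum
row 0: Σ corner-gray over 15 cells = 8036  → 98.1292
row 1: Σ corner-gray over 15 cells = 8156  → 99.5946
row 2: Σ corner-gray over 15 cells = 8168  → 99.7411
row 3: Σ corner-gray over 15 cells = 7476  → 91.2910
Σ rows: total corner-gray = 31836  → 388.7559 mm³


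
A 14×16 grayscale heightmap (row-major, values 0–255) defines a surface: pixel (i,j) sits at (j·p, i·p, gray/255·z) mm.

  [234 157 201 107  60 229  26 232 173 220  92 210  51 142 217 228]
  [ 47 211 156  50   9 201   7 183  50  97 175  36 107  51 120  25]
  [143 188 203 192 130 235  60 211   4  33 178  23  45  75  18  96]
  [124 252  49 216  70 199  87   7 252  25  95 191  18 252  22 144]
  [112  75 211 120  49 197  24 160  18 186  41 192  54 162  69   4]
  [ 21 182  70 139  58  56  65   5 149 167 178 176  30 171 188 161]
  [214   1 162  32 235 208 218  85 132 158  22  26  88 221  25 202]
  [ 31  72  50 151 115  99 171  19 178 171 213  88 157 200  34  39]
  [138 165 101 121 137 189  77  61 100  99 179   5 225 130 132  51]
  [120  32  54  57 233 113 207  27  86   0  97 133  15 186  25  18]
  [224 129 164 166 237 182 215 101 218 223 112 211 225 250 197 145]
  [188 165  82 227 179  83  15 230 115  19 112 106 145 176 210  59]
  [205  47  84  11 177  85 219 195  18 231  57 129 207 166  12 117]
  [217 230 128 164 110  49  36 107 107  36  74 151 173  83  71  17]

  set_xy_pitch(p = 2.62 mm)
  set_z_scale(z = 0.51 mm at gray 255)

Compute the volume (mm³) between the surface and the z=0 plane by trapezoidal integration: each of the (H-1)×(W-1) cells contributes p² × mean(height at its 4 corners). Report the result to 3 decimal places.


height_mm = gray/255 × 0.51; cell vol = 2.62² × mean(4 corners)
unit = 2.62² × 0.51 / (4×255) = 0.0034322 mm³ per gray-sum
row 0: Σ corner-gray over 15 cells = 7674  → 26.3387
row 1: Σ corner-gray over 15 cells = 6407  → 21.9901
row 2: Σ corner-gray over 15 cells = 7167  → 24.5986
row 3: Σ corner-gray over 15 cells = 6970  → 23.9224
row 4: Σ corner-gray over 15 cells = 6682  → 22.9340
row 5: Σ corner-gray over 15 cells = 7092  → 24.3412
row 6: Σ corner-gray over 15 cells = 7148  → 24.5334
row 7: Σ corner-gray over 15 cells = 7137  → 24.4956
row 8: Σ corner-gray over 15 cells = 6299  → 21.6194
row 9: Σ corner-gray over 15 cells = 8297  → 28.4770
row 10: Σ corner-gray over 15 cells = 9604  → 32.9628
row 11: Σ corner-gray over 15 cells = 7573  → 25.9921
row 12: Σ corner-gray over 15 cells = 6870  → 23.5792
Σ rows: total corner-gray = 94920  → 325.7844 mm³

325.784


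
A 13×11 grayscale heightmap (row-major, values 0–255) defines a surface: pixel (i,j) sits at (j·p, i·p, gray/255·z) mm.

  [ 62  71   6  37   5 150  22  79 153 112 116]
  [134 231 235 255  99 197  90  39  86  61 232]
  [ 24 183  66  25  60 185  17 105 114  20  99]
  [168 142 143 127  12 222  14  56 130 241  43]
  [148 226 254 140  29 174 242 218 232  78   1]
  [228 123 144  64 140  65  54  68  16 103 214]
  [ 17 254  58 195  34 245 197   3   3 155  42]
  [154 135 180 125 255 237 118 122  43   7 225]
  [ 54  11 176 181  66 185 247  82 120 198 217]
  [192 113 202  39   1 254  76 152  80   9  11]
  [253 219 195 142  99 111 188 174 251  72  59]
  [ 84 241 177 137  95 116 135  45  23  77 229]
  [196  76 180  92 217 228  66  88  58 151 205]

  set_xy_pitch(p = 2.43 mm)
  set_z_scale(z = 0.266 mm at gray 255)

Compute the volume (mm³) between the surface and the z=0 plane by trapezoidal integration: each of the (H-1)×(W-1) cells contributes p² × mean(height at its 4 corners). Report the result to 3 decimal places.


92.605

height_mm = gray/255 × 0.266; cell vol = 2.43² × mean(4 corners)
unit = 2.43² × 0.266 / (4×255) = 0.00153991 mm³ per gray-sum
row 0: Σ corner-gray over 10 cells = 4400  → 6.7756
row 1: Σ corner-gray over 10 cells = 4625  → 7.1221
row 2: Σ corner-gray over 10 cells = 4058  → 6.2489
row 3: Σ corner-gray over 10 cells = 5720  → 8.8083
row 4: Σ corner-gray over 10 cells = 5331  → 8.2092
row 5: Σ corner-gray over 10 cells = 4343  → 6.6878
row 6: Σ corner-gray over 10 cells = 5170  → 7.9613
row 7: Σ corner-gray over 10 cells = 5626  → 8.6635
row 8: Σ corner-gray over 10 cells = 4858  → 7.4809
row 9: Σ corner-gray over 10 cells = 5269  → 8.1138
row 10: Σ corner-gray over 10 cells = 5619  → 8.6527
row 11: Σ corner-gray over 10 cells = 5118  → 7.8812
Σ rows: total corner-gray = 60137  → 92.6053 mm³


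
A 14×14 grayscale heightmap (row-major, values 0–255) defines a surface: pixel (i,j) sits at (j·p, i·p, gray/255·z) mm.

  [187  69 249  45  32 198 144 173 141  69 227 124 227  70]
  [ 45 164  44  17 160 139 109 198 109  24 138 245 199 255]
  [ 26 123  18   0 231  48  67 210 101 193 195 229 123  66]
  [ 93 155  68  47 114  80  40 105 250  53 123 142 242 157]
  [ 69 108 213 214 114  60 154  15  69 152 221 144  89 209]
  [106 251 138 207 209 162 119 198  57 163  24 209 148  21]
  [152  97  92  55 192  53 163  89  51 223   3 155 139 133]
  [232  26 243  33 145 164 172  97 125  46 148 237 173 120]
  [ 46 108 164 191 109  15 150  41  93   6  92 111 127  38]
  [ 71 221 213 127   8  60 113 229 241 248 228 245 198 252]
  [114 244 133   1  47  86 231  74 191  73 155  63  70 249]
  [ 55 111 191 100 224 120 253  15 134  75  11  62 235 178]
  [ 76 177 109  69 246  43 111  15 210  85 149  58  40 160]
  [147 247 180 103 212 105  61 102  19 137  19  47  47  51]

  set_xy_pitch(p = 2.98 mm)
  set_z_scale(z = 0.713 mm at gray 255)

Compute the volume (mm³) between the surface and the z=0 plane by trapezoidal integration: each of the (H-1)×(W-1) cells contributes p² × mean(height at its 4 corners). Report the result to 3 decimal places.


height_mm = gray/255 × 0.713; cell vol = 2.98² × mean(4 corners)
unit = 2.98² × 0.713 / (4×255) = 0.00620757 mm³ per gray-sum
row 0: Σ corner-gray over 13 cells = 7045  → 43.7324
row 1: Σ corner-gray over 13 cells = 6560  → 40.7217
row 2: Σ corner-gray over 13 cells = 6256  → 38.8346
row 3: Σ corner-gray over 13 cells = 6472  → 40.1754
row 4: Σ corner-gray over 13 cells = 7281  → 45.1973
row 5: Σ corner-gray over 13 cells = 6806  → 42.2487
row 6: Σ corner-gray over 13 cells = 6479  → 40.2189
row 7: Σ corner-gray over 13 cells = 6068  → 37.6676
row 8: Σ corner-gray over 13 cells = 7083  → 43.9682
row 9: Σ corner-gray over 13 cells = 7684  → 47.6990
row 10: Σ corner-gray over 13 cells = 6394  → 39.6912
row 11: Σ corner-gray over 13 cells = 6155  → 38.2076
row 12: Σ corner-gray over 13 cells = 5616  → 34.8617
Σ rows: total corner-gray = 85899  → 533.2244 mm³

533.224


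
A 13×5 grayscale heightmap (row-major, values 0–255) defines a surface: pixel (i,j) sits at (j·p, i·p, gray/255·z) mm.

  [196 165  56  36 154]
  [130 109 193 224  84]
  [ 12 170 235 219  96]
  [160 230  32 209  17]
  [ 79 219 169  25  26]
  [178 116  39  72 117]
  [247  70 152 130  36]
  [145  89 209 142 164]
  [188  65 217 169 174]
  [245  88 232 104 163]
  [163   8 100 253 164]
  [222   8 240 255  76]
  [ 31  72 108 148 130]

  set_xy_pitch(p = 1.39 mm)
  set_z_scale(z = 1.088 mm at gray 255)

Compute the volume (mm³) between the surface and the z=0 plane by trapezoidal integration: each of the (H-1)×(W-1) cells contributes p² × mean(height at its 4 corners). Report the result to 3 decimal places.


height_mm = gray/255 × 1.088; cell vol = 1.39² × mean(4 corners)
unit = 1.39² × 1.088 / (4×255) = 0.00206091 mm³ per gray-sum
row 0: Σ corner-gray over 4 cells = 2130  → 4.3897
row 1: Σ corner-gray over 4 cells = 2622  → 5.4037
row 2: Σ corner-gray over 4 cells = 2475  → 5.1007
row 3: Σ corner-gray over 4 cells = 2050  → 4.2249
row 4: Σ corner-gray over 4 cells = 1680  → 3.4623
row 5: Σ corner-gray over 4 cells = 1736  → 3.5777
row 6: Σ corner-gray over 4 cells = 2176  → 4.4845
row 7: Σ corner-gray over 4 cells = 2453  → 5.0554
row 8: Σ corner-gray over 4 cells = 2520  → 5.1935
row 9: Σ corner-gray over 4 cells = 2305  → 4.7504
row 10: Σ corner-gray over 4 cells = 2353  → 4.8493
row 11: Σ corner-gray over 4 cells = 2121  → 4.3712
Σ rows: total corner-gray = 26621  → 54.8634 mm³

54.863


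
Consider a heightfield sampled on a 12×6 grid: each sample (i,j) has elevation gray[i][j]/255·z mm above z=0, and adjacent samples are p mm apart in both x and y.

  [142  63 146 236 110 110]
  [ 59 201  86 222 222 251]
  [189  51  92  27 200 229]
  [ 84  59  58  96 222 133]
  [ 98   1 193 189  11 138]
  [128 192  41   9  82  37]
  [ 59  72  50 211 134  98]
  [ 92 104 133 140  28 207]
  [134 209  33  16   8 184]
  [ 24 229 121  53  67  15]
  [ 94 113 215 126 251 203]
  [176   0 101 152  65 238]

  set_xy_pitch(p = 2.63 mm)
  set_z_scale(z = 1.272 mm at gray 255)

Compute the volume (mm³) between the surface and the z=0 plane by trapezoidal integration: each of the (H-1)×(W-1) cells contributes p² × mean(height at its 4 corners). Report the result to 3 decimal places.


height_mm = gray/255 × 1.272; cell vol = 2.63² × mean(4 corners)
unit = 2.63² × 1.272 / (4×255) = 0.00862578 mm³ per gray-sum
row 0: Σ corner-gray over 5 cells = 3134  → 27.0332
row 1: Σ corner-gray over 5 cells = 2930  → 25.2735
row 2: Σ corner-gray over 5 cells = 2245  → 19.3649
row 3: Σ corner-gray over 5 cells = 2111  → 18.2090
row 4: Σ corner-gray over 5 cells = 1837  → 15.8456
row 5: Σ corner-gray over 5 cells = 1904  → 16.4235
row 6: Σ corner-gray over 5 cells = 2200  → 18.9767
row 7: Σ corner-gray over 5 cells = 1959  → 16.8979
row 8: Σ corner-gray over 5 cells = 1829  → 15.7766
row 9: Σ corner-gray over 5 cells = 2686  → 23.1688
row 10: Σ corner-gray over 5 cells = 2757  → 23.7813
Σ rows: total corner-gray = 25592  → 220.7510 mm³

220.751


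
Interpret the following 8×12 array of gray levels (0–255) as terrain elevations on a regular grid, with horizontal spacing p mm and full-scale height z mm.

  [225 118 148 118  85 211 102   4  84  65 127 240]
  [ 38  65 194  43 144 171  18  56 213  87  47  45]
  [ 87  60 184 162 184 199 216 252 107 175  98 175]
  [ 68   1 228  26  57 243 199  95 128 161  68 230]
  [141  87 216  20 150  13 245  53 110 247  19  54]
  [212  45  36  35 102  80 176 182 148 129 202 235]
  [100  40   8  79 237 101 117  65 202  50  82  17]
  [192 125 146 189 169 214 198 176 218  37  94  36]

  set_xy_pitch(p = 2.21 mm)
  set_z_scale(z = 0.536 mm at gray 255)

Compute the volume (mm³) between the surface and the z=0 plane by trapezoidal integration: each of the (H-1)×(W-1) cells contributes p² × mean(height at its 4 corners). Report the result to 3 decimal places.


95.940

height_mm = gray/255 × 0.536; cell vol = 2.21² × mean(4 corners)
unit = 2.21² × 0.536 / (4×255) = 0.00256655 mm³ per gray-sum
row 0: Σ corner-gray over 11 cells = 4748  → 12.1860
row 1: Σ corner-gray over 11 cells = 5695  → 14.6165
row 2: Σ corner-gray over 11 cells = 6246  → 16.0307
row 3: Σ corner-gray over 11 cells = 5225  → 13.4102
row 4: Σ corner-gray over 11 cells = 5232  → 13.4282
row 5: Σ corner-gray over 11 cells = 4796  → 12.3092
row 6: Σ corner-gray over 11 cells = 5439  → 13.9594
Σ rows: total corner-gray = 37381  → 95.9401 mm³


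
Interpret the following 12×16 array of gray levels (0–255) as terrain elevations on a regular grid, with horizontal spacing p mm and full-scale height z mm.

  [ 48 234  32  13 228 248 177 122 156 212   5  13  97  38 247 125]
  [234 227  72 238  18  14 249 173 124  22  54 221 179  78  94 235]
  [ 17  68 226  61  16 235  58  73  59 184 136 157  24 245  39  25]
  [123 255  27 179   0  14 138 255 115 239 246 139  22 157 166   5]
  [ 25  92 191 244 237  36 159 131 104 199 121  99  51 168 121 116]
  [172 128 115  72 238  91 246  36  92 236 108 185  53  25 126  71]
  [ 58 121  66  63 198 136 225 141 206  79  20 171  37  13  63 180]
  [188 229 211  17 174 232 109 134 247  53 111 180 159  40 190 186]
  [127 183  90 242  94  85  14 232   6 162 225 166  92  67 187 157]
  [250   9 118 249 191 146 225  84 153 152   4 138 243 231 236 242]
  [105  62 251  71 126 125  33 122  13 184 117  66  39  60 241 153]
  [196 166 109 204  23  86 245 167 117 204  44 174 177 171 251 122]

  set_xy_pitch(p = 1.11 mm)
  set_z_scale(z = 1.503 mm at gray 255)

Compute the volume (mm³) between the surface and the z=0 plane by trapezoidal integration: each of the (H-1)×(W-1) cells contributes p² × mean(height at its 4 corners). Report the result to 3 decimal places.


156.835

height_mm = gray/255 × 1.503; cell vol = 1.11² × mean(4 corners)
unit = 1.11² × 1.503 / (4×255) = 0.00181554 mm³ per gray-sum
row 0: Σ corner-gray over 15 cells = 7812  → 14.1830
row 1: Σ corner-gray over 15 cells = 7199  → 13.0700
row 2: Σ corner-gray over 15 cells = 7236  → 13.1372
row 3: Σ corner-gray over 15 cells = 8079  → 14.6677
row 4: Σ corner-gray over 15 cells = 7792  → 14.1467
row 5: Σ corner-gray over 15 cells = 7061  → 12.8195
row 6: Σ corner-gray over 15 cells = 7862  → 14.2737
row 7: Σ corner-gray over 15 cells = 8520  → 15.4684
row 8: Σ corner-gray over 15 cells = 8824  → 16.0203
row 9: Σ corner-gray over 15 cells = 8128  → 14.7567
row 10: Σ corner-gray over 15 cells = 7872  → 14.2919
Σ rows: total corner-gray = 86385  → 156.8350 mm³


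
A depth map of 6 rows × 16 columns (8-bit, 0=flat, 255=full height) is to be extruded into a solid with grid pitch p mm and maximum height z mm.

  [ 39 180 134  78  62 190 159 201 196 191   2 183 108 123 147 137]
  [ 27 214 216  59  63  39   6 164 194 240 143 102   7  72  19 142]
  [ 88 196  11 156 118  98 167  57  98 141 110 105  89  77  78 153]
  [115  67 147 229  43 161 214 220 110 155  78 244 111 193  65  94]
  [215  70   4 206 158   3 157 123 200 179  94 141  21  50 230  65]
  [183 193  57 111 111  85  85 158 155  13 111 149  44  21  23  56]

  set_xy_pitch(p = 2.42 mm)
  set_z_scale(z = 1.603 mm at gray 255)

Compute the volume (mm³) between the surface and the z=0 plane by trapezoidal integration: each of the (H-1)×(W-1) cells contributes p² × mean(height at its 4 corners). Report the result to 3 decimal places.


327.662

height_mm = gray/255 × 1.603; cell vol = 2.42² × mean(4 corners)
unit = 2.42² × 1.603 / (4×255) = 0.00920373 mm³ per gray-sum
row 0: Σ corner-gray over 15 cells = 7329  → 67.4542
row 1: Σ corner-gray over 15 cells = 6488  → 59.7138
row 2: Σ corner-gray over 15 cells = 7526  → 69.2673
row 3: Σ corner-gray over 15 cells = 7835  → 72.1113
row 4: Σ corner-gray over 15 cells = 6423  → 59.1156
Σ rows: total corner-gray = 35601  → 327.6622 mm³


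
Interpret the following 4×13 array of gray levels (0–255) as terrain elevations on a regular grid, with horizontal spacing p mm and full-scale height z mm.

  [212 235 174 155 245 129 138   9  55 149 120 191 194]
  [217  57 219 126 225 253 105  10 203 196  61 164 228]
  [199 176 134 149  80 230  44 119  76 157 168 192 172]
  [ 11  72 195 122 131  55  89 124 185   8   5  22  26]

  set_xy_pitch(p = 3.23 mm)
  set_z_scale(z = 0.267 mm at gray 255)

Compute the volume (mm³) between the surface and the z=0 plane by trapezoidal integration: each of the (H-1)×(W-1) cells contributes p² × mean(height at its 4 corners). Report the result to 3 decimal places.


height_mm = gray/255 × 0.267; cell vol = 3.23² × mean(4 corners)
unit = 3.23² × 0.267 / (4×255) = 0.00273097 mm³ per gray-sum
row 0: Σ corner-gray over 12 cells = 7289  → 19.9060
row 1: Σ corner-gray over 12 cells = 7104  → 19.4008
row 2: Σ corner-gray over 12 cells = 5474  → 14.9493
Σ rows: total corner-gray = 19867  → 54.2561 mm³

54.256


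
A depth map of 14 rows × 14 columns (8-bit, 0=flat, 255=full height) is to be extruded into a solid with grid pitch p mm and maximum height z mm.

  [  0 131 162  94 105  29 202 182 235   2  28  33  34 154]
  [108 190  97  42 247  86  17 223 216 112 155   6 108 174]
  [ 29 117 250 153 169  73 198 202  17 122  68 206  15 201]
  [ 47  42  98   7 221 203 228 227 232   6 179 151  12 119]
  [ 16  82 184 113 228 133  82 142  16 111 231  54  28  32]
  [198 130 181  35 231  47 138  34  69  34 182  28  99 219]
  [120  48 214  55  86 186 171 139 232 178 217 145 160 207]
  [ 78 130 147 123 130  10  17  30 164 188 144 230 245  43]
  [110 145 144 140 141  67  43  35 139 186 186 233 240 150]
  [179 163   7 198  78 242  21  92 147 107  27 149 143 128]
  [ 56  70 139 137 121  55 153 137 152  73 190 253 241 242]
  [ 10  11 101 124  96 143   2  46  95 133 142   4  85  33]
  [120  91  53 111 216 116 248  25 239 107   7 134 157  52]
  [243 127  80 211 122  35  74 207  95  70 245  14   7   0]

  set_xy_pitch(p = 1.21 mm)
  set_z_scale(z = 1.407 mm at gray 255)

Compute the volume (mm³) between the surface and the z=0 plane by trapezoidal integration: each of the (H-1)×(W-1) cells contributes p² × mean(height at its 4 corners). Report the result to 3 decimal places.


height_mm = gray/255 × 1.407; cell vol = 1.21² × mean(4 corners)
unit = 1.21² × 1.407 / (4×255) = 0.0020196 mm³ per gray-sum
row 0: Σ corner-gray over 13 cells = 5908  → 11.9318
row 1: Σ corner-gray over 13 cells = 6690  → 13.5111
row 2: Σ corner-gray over 13 cells = 6788  → 13.7090
row 3: Σ corner-gray over 13 cells = 6234  → 12.5902
row 4: Σ corner-gray over 13 cells = 5689  → 11.4895
row 5: Σ corner-gray over 13 cells = 6822  → 13.7777
row 6: Σ corner-gray over 13 cells = 7226  → 14.5936
row 7: Σ corner-gray over 13 cells = 6895  → 13.9251
row 8: Σ corner-gray over 13 cells = 6713  → 13.5576
row 9: Σ corner-gray over 13 cells = 6795  → 13.7232
row 10: Σ corner-gray over 13 cells = 5747  → 11.6066
row 11: Σ corner-gray over 13 cells = 5187  → 10.4756
row 12: Σ corner-gray over 13 cells = 5997  → 12.1115
Σ rows: total corner-gray = 82691  → 167.0025 mm³

167.002


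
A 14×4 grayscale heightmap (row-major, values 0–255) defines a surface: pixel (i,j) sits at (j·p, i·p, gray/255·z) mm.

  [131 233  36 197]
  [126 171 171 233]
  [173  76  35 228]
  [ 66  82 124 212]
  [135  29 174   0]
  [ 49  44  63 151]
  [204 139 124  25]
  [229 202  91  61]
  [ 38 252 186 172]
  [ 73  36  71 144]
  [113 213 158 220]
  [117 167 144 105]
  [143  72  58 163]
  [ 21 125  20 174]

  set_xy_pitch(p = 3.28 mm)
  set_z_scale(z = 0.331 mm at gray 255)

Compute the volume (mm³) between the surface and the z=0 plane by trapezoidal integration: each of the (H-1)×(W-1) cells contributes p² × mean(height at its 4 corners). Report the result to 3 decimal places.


67.167

height_mm = gray/255 × 0.331; cell vol = 3.28² × mean(4 corners)
unit = 3.28² × 0.331 / (4×255) = 0.00349121 mm³ per gray-sum
row 0: Σ corner-gray over 3 cells = 1909  → 6.6647
row 1: Σ corner-gray over 3 cells = 1666  → 5.8163
row 2: Σ corner-gray over 3 cells = 1313  → 4.5840
row 3: Σ corner-gray over 3 cells = 1231  → 4.2977
row 4: Σ corner-gray over 3 cells = 955  → 3.3341
row 5: Σ corner-gray over 3 cells = 1169  → 4.0812
row 6: Σ corner-gray over 3 cells = 1631  → 5.6942
row 7: Σ corner-gray over 3 cells = 1962  → 6.8497
row 8: Σ corner-gray over 3 cells = 1517  → 5.2962
row 9: Σ corner-gray over 3 cells = 1506  → 5.2578
row 10: Σ corner-gray over 3 cells = 1919  → 6.6996
row 11: Σ corner-gray over 3 cells = 1410  → 4.9226
row 12: Σ corner-gray over 3 cells = 1051  → 3.6693
Σ rows: total corner-gray = 19239  → 67.1673 mm³
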